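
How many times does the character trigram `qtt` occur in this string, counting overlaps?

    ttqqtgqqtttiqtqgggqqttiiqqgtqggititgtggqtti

3

Sliding a length-3 window over the 43 characters (41 positions):
  position 8–10: qtt
  position 20–22: qtt
  position 40–42: qtt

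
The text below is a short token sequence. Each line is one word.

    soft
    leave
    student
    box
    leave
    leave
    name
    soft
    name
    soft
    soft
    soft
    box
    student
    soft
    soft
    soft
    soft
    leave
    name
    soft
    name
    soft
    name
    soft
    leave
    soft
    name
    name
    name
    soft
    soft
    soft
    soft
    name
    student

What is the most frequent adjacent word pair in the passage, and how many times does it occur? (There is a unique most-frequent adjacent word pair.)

"soft soft", 8 times

Bigram frequencies (highest first):
  soft soft: 8
  name soft: 6
  soft name: 5
  soft leave: 3
  leave name: 2
  name name: 2
  … (9 more, each ≤ 1)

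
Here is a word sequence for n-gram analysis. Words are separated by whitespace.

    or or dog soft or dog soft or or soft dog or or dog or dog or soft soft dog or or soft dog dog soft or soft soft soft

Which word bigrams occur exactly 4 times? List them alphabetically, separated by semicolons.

dog or; or dog; or or; or soft

Bigram counts meeting the condition (exactly 4 times):
  dog or: 4
  or dog: 4
  or or: 4
  or soft: 4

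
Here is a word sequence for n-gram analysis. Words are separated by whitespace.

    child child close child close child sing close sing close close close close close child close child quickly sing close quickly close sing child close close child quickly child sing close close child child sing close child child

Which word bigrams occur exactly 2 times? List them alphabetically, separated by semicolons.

Bigram counts meeting the condition (exactly 2 times):
  child quickly: 2
  close sing: 2

child quickly; close sing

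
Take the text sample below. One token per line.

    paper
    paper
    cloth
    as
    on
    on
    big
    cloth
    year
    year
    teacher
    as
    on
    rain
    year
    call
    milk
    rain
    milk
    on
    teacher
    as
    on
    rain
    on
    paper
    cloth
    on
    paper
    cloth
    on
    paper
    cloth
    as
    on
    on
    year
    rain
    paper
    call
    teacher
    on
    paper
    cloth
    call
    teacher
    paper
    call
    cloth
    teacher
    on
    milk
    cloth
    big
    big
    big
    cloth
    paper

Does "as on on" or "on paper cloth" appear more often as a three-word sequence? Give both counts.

"on paper cloth" (4 vs 2)

"as on on": 2 occurrences
"on paper cloth": 4 occurrences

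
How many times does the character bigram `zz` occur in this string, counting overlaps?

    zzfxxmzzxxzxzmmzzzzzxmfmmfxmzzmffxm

Sliding a length-2 window over the 35 characters (34 positions):
  position 1–2: zz
  position 7–8: zz
  position 16–17: zz
  position 17–18: zz
  position 18–19: zz
  position 19–20: zz
  position 29–30: zz

7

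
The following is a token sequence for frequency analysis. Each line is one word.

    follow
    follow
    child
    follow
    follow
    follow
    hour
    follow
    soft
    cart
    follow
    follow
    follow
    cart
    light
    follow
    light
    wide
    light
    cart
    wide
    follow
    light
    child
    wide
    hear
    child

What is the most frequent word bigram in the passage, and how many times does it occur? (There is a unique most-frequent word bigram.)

"follow follow", 5 times

Bigram frequencies (highest first):
  follow follow: 5
  follow light: 2
  follow child: 1
  child follow: 1
  follow hour: 1
  hour follow: 1
  … (15 more, each ≤ 1)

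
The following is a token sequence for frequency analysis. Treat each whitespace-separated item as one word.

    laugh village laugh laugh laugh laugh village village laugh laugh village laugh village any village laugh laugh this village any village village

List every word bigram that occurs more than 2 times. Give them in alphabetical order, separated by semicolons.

laugh laugh; laugh village; village laugh

Bigram counts meeting the condition (more than 2 times):
  laugh laugh: 5
  laugh village: 4
  village laugh: 4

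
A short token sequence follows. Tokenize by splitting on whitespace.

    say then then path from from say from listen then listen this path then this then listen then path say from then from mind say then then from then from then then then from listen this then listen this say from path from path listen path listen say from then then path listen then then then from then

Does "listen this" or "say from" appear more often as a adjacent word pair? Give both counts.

"say from" (4 vs 3)

"listen this": 3 occurrences
"say from": 4 occurrences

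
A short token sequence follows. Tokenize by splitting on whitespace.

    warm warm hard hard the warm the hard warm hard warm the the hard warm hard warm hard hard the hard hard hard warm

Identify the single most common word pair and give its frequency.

Bigram frequencies (highest first):
  hard warm: 5
  warm hard: 4
  hard hard: 4
  the hard: 3
  hard the: 2
  warm the: 2
  … (3 more, each ≤ 1)

"hard warm", 5 times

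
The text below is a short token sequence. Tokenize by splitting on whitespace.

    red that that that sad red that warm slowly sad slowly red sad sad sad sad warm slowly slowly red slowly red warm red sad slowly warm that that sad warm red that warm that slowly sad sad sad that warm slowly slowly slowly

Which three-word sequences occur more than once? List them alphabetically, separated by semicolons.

Trigram counts meeting the condition (more than once):
  red that warm: 2
  sad sad sad: 3
  that that sad: 2
  that warm slowly: 2
  warm slowly slowly: 2

red that warm; sad sad sad; that that sad; that warm slowly; warm slowly slowly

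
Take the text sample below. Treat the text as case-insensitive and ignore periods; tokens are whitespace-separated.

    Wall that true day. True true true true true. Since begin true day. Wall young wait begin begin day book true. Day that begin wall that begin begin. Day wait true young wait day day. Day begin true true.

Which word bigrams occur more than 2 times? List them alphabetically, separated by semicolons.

true day; true true

Bigram counts meeting the condition (more than 2 times):
  true day: 3
  true true: 5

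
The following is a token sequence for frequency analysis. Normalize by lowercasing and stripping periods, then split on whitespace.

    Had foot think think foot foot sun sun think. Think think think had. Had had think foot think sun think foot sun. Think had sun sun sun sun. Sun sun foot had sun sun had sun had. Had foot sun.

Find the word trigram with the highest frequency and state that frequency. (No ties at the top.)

Trigram frequencies (highest first):
  sun sun sun: 4
  think think think: 2
  had sun sun: 2
  had foot think: 1
  foot think think: 1
  think think foot: 1
  … (27 more, each ≤ 1)

"sun sun sun", 4 times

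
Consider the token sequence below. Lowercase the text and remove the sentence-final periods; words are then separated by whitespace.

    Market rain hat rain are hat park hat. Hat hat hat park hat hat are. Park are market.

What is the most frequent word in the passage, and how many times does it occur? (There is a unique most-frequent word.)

"hat", 8 times

Unigram frequencies (highest first):
  hat: 8
  are: 3
  park: 3
  market: 2
  rain: 2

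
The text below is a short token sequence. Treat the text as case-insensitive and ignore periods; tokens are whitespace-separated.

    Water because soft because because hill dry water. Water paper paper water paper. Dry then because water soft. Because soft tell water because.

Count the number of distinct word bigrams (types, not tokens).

18

23 tokens → 22 bigram windows in total.
Repeated bigrams (each contributes count−1 duplicates):
  because soft: 2
  soft because: 2
  water because: 2
  water paper: 2
4 duplicate windows → 22 − 4 = 18 distinct.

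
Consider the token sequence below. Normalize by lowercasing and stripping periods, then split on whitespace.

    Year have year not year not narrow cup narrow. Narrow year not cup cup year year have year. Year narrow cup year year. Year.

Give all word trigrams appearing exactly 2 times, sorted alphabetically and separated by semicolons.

Trigram counts meeting the condition (exactly 2 times):
  cup year year: 2
  year have year: 2

cup year year; year have year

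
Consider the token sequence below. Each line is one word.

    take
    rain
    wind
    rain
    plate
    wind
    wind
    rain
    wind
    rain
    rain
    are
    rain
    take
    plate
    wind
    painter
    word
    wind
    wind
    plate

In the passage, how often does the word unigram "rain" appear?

Scanning the 21 tokens for "rain":
  position 2: rain
  position 4: rain
  position 8: rain
  position 10: rain
  position 11: rain
  position 13: rain

6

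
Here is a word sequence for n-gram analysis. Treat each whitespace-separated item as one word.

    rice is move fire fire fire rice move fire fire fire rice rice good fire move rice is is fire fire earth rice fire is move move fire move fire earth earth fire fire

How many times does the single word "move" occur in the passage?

Scanning the 34 tokens for "move":
  position 3: move
  position 8: move
  position 16: move
  position 26: move
  position 27: move
  position 29: move

6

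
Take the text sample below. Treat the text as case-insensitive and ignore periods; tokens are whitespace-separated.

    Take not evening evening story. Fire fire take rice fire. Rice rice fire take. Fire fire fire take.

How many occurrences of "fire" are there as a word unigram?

Scanning the 18 tokens for "fire":
  position 6: fire
  position 7: fire
  position 10: fire
  position 13: fire
  position 15: fire
  position 16: fire
  position 17: fire

7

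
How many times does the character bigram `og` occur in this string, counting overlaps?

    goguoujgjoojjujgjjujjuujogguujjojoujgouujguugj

2

Sliding a length-2 window over the 46 characters (45 positions):
  position 2–3: og
  position 25–26: og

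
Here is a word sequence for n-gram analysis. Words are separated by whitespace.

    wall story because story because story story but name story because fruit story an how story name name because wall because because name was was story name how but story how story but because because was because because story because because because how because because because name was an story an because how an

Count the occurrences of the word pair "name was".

Scanning the 53 overlapping bigram windows for "name was":
  position 23–24: name was
  position 47–48: name was

2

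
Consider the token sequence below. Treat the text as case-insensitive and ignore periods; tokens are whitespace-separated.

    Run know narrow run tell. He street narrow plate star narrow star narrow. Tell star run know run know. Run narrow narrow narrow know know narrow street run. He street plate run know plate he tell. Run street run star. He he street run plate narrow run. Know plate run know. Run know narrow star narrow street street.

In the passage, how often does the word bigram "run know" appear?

7

Scanning the 57 overlapping bigram windows for "run know":
  position 1–2: run know
  position 16–17: run know
  position 18–19: run know
  position 32–33: run know
  position 47–48: run know
  position 50–51: run know
  position 52–53: run know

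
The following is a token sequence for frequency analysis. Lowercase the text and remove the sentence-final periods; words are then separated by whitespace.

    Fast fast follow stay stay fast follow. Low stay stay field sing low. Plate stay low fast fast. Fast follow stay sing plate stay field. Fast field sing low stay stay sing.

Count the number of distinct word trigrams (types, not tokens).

32 tokens → 30 trigram windows in total.
Repeated trigrams (each contributes count−1 duplicates):
  fast fast follow: 2
  fast follow stay: 2
  field sing low: 2
  low stay stay: 2
4 duplicate windows → 30 − 4 = 26 distinct.

26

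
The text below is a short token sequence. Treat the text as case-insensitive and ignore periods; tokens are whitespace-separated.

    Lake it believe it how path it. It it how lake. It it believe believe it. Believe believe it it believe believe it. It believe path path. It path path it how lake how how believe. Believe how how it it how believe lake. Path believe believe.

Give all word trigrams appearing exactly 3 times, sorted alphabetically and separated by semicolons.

Trigram counts meeting the condition (exactly 3 times):
  believe believe it: 3
  it believe believe: 3
  it it believe: 3

believe believe it; it believe believe; it it believe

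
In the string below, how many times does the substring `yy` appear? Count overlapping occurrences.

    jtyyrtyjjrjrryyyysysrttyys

Sliding a length-2 window over the 26 characters (25 positions):
  position 3–4: yy
  position 14–15: yy
  position 15–16: yy
  position 16–17: yy
  position 24–25: yy

5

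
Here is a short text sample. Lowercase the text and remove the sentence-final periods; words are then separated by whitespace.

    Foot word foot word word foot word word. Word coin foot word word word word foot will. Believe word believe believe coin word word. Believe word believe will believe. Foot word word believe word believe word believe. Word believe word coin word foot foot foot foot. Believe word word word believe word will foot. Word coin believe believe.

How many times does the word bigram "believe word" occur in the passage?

Scanning the 57 overlapping bigram windows for "believe word":
  position 18–19: believe word
  position 25–26: believe word
  position 33–34: believe word
  position 35–36: believe word
  position 37–38: believe word
  position 39–40: believe word
  position 47–48: believe word
  position 51–52: believe word

8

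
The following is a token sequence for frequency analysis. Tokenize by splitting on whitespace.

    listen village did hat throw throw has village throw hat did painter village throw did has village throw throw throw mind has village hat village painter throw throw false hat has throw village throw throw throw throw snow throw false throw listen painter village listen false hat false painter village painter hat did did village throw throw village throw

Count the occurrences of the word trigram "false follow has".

0

Scanning the 57 overlapping trigram windows for "false follow has":
  (none found)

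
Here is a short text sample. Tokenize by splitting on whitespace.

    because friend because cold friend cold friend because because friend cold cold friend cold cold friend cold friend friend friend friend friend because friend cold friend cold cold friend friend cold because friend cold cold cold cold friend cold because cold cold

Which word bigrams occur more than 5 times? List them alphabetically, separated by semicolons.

cold cold; cold friend; friend cold

Bigram counts meeting the condition (more than 5 times):
  cold cold: 7
  cold friend: 8
  friend cold: 9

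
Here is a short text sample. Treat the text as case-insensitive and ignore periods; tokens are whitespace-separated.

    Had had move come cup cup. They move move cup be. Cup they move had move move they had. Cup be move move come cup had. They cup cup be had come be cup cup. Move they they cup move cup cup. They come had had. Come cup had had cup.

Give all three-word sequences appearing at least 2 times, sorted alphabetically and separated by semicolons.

Trigram counts meeting the condition (at least 2 times):
  come cup had: 2
  cup cup they: 2
  cup they move: 2
  move come cup: 2

come cup had; cup cup they; cup they move; move come cup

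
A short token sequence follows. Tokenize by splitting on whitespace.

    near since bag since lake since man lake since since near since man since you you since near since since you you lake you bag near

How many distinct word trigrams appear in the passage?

22

26 tokens → 24 trigram windows in total.
Repeated trigrams (each contributes count−1 duplicates):
  since near since: 2
  since you you: 2
2 duplicate windows → 24 − 2 = 22 distinct.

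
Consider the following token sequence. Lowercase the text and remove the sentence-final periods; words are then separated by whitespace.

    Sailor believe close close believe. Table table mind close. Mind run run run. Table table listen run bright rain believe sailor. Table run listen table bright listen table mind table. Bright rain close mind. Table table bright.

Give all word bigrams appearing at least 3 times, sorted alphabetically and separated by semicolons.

table bright; table table

Bigram counts meeting the condition (at least 3 times):
  table bright: 3
  table table: 3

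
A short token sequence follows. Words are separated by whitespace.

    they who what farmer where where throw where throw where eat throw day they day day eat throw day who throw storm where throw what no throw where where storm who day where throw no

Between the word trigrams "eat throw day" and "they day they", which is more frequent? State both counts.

"eat throw day" (2 vs 0)

"eat throw day": 2 occurrences
"they day they": 0 occurrences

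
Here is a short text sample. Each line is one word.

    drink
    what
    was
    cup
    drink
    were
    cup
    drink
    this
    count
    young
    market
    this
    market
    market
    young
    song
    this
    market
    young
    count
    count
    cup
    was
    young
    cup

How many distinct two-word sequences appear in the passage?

22

26 tokens → 25 bigram windows in total.
Repeated bigrams (each contributes count−1 duplicates):
  cup drink: 2
  market young: 2
  this market: 2
3 duplicate windows → 25 − 3 = 22 distinct.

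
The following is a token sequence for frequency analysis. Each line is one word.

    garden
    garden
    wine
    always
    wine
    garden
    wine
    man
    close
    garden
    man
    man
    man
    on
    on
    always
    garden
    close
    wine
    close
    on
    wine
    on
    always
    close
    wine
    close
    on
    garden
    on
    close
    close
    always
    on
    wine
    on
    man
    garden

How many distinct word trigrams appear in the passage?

33

38 tokens → 36 trigram windows in total.
Repeated trigrams (each contributes count−1 duplicates):
  close wine close: 2
  on wine on: 2
  wine close on: 2
3 duplicate windows → 36 − 3 = 33 distinct.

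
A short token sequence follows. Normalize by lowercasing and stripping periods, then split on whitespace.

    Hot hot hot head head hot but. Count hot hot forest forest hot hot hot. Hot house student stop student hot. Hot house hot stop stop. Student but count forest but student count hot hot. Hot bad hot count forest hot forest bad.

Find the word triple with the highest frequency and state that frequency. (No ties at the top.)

Trigram frequencies (highest first):
  hot hot hot: 4
  count hot hot: 2
  hot hot house: 2
  hot hot head: 1
  hot head head: 1
  head head hot: 1
  … (30 more, each ≤ 1)

"hot hot hot", 4 times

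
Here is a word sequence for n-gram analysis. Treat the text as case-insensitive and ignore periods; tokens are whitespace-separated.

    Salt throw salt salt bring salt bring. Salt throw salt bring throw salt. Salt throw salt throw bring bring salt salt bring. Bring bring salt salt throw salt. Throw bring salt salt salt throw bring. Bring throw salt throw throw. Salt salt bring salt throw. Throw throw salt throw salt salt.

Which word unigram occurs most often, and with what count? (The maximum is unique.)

Unigram frequencies (highest first):
  salt: 24
  throw: 15
  bring: 12

"salt", 24 times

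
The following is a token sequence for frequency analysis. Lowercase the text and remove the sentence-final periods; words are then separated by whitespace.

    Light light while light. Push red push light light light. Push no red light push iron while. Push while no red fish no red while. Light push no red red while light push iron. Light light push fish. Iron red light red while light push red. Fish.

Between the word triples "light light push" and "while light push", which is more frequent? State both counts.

"while light push" (4 vs 2)

"light light push": 2 occurrences
"while light push": 4 occurrences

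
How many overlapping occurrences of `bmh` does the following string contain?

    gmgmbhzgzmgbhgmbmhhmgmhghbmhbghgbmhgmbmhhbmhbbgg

5

Sliding a length-3 window over the 48 characters (46 positions):
  position 16–18: bmh
  position 26–28: bmh
  position 33–35: bmh
  position 38–40: bmh
  position 42–44: bmh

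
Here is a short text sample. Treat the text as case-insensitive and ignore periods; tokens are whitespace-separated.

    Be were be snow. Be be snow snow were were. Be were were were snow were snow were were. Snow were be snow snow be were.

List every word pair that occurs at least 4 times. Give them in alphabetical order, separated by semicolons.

snow were; were were

Bigram counts meeting the condition (at least 4 times):
  snow were: 4
  were were: 4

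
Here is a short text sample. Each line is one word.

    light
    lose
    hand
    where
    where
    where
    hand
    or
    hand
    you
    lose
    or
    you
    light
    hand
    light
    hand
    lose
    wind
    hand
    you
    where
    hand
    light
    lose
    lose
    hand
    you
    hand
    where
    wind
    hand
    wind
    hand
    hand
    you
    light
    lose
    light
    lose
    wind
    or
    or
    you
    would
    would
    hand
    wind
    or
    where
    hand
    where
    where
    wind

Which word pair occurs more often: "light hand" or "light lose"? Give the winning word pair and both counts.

"light hand": 2 occurrences
"light lose": 4 occurrences

"light lose" (4 vs 2)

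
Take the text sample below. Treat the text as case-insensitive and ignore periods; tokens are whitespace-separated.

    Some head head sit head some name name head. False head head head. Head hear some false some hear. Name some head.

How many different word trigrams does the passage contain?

19

22 tokens → 20 trigram windows in total.
Repeated trigrams (each contributes count−1 duplicates):
  head head head: 2
1 duplicate windows → 20 − 1 = 19 distinct.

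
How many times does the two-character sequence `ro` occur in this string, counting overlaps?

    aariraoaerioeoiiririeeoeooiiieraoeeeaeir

Sliding a length-2 window over the 40 characters (39 positions):
  (no match at any position)

0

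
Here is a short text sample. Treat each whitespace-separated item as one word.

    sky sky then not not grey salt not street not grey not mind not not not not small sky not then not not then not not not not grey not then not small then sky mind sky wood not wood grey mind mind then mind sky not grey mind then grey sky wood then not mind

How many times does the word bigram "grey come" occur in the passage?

Scanning the 55 overlapping bigram windows for "grey come":
  (none found)

0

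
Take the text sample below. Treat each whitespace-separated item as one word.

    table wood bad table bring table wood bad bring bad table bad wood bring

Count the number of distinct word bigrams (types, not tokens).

10

14 tokens → 13 bigram windows in total.
Repeated bigrams (each contributes count−1 duplicates):
  bad table: 2
  table wood: 2
  wood bad: 2
3 duplicate windows → 13 − 3 = 10 distinct.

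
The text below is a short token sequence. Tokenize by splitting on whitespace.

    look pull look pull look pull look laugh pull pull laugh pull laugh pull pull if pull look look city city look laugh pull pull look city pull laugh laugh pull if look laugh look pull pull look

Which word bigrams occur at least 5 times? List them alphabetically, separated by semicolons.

laugh pull; pull look

Bigram counts meeting the condition (at least 5 times):
  laugh pull: 5
  pull look: 6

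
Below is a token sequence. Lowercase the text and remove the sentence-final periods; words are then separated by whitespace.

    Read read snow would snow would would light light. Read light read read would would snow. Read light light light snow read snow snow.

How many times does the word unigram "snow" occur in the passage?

6

Scanning the 24 tokens for "snow":
  position 3: snow
  position 5: snow
  position 16: snow
  position 21: snow
  position 23: snow
  position 24: snow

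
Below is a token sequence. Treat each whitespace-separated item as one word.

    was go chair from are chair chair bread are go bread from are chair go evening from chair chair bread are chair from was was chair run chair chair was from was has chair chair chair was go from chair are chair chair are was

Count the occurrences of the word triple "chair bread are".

2

Scanning the 43 overlapping trigram windows for "chair bread are":
  position 7–9: chair bread are
  position 19–21: chair bread are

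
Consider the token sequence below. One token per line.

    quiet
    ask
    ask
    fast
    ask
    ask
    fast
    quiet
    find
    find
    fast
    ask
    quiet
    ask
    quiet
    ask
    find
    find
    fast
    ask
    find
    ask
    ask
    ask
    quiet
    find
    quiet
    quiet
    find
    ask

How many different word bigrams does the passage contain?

30 tokens → 29 bigram windows in total.
Repeated bigrams (each contributes count−1 duplicates):
  ask ask: 4
  ask quiet: 3
  fast ask: 3
  quiet ask: 3
  quiet find: 3
  ask fast: 2
  ask find: 2
  find ask: 2
  … (2 more repeated)
16 duplicate windows → 29 − 16 = 13 distinct.

13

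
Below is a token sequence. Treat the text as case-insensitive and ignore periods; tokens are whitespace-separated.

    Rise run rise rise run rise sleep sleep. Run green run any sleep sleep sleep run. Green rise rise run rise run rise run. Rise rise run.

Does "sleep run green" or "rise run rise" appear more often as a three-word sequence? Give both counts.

"sleep run green": 2 occurrences
"rise run rise": 5 occurrences

"rise run rise" (5 vs 2)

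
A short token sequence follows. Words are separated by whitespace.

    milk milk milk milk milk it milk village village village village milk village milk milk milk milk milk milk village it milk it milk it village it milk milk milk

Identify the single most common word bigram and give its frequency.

Bigram frequencies (highest first):
  milk milk: 11
  it milk: 4
  milk it: 3
  milk village: 3
  village village: 3
  village milk: 2
  … (2 more, each ≤ 2)

"milk milk", 11 times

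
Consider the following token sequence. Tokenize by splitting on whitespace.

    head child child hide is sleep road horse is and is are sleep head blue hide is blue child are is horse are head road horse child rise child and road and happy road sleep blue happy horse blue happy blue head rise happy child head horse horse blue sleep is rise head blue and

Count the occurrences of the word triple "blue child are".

1

Scanning the 53 overlapping trigram windows for "blue child are":
  position 18–20: blue child are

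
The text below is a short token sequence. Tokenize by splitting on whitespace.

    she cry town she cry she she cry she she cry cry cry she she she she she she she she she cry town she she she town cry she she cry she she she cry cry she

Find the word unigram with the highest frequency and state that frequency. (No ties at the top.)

"she", 24 times

Unigram frequencies (highest first):
  she: 24
  cry: 11
  town: 3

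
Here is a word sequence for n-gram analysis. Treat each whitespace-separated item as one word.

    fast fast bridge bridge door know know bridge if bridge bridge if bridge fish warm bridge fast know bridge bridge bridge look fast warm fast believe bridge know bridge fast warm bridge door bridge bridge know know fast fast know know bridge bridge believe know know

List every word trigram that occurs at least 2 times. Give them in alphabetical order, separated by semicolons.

Trigram counts meeting the condition (at least 2 times):
  bridge if bridge: 2
  know bridge bridge: 2
  know know bridge: 2

bridge if bridge; know bridge bridge; know know bridge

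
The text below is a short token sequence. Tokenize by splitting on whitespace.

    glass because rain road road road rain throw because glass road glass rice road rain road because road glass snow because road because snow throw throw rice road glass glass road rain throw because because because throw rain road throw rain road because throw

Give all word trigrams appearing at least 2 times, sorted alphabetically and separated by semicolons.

Trigram counts meeting the condition (at least 2 times):
  rain road because: 2
  rain throw because: 2
  road rain throw: 2
  throw rain road: 2

rain road because; rain throw because; road rain throw; throw rain road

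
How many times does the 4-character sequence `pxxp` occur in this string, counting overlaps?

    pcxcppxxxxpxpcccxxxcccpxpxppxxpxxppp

Sliding a length-4 window over the 36 characters (33 positions):
  position 28–31: pxxp
  position 31–34: pxxp

2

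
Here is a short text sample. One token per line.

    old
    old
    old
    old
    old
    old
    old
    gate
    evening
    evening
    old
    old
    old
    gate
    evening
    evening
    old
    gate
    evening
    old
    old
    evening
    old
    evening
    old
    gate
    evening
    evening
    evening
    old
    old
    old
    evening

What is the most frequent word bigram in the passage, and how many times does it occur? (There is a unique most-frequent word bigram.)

"old old", 11 times

Bigram frequencies (highest first):
  old old: 11
  evening old: 6
  old gate: 4
  gate evening: 4
  evening evening: 4
  old evening: 3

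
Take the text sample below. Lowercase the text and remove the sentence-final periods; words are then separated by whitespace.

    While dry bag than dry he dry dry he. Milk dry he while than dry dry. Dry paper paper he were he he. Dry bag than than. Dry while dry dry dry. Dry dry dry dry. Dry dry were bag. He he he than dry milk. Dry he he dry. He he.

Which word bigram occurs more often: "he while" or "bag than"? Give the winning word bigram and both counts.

"he while": 1 occurrence
"bag than": 2 occurrences

"bag than" (2 vs 1)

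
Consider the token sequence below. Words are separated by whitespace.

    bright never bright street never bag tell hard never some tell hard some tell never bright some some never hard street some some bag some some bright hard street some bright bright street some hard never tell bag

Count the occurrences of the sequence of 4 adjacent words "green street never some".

0

Scanning the 35 overlapping 4-gram windows for "green street never some":
  (none found)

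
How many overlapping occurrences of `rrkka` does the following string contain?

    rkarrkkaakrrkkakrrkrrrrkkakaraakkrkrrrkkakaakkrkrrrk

Sliding a length-5 window over the 52 characters (48 positions):
  position 4–8: rrkka
  position 11–15: rrkka
  position 22–26: rrkka
  position 37–41: rrkka

4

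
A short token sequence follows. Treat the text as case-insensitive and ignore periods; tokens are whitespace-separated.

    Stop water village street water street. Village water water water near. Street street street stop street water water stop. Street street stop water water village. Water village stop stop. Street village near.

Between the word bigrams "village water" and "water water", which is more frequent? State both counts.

"village water": 2 occurrences
"water water": 4 occurrences

"water water" (4 vs 2)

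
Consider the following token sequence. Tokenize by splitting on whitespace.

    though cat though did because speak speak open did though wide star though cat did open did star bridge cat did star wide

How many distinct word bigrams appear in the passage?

23 tokens → 22 bigram windows in total.
Repeated bigrams (each contributes count−1 duplicates):
  cat did: 2
  did star: 2
  open did: 2
  though cat: 2
4 duplicate windows → 22 − 4 = 18 distinct.

18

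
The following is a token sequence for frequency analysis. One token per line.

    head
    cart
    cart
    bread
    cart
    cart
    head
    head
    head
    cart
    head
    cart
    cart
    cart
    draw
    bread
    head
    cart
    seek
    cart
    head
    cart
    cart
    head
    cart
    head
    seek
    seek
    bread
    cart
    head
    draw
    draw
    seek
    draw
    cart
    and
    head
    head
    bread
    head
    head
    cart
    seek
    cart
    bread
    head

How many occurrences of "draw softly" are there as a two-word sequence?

Scanning the 46 overlapping bigram windows for "draw softly":
  (none found)

0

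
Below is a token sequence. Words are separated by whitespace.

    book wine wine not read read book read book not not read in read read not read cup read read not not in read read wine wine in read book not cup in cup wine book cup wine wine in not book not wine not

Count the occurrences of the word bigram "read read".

Scanning the 44 overlapping bigram windows for "read read":
  position 5–6: read read
  position 14–15: read read
  position 19–20: read read
  position 24–25: read read

4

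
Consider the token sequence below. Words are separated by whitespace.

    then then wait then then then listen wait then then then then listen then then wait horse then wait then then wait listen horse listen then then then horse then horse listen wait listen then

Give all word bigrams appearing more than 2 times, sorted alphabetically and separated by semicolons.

Bigram counts meeting the condition (more than 2 times):
  listen then: 3
  then then: 10
  then wait: 4
  wait then: 3

listen then; then then; then wait; wait then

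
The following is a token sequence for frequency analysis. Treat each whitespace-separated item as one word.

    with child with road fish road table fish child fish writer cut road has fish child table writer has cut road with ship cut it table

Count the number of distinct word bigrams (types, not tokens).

23

26 tokens → 25 bigram windows in total.
Repeated bigrams (each contributes count−1 duplicates):
  cut road: 2
  fish child: 2
2 duplicate windows → 25 − 2 = 23 distinct.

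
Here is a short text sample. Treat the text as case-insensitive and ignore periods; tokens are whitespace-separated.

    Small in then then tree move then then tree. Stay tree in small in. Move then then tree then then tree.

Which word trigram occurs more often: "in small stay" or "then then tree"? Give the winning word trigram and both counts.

"then then tree" (4 vs 0)

"in small stay": 0 occurrences
"then then tree": 4 occurrences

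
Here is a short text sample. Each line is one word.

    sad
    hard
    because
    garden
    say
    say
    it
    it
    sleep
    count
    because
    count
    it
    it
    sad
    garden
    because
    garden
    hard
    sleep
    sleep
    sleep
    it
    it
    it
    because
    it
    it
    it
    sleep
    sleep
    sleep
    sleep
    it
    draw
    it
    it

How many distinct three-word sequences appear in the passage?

37 tokens → 35 trigram windows in total.
Repeated trigrams (each contributes count−1 duplicates):
  sleep sleep sleep: 3
  it it it: 2
  it it sleep: 2
  sleep sleep it: 2
5 duplicate windows → 35 − 5 = 30 distinct.

30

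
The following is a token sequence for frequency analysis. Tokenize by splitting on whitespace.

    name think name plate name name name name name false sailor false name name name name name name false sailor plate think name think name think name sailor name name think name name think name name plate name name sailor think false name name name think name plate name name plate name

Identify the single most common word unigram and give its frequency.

"name", 31 times

Unigram frequencies (highest first):
  name: 31
  think: 8
  plate: 5
  false: 4
  sailor: 4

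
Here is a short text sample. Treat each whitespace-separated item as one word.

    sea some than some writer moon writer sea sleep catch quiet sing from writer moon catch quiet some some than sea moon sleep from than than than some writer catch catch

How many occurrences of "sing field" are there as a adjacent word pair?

Scanning the 30 overlapping bigram windows for "sing field":
  (none found)

0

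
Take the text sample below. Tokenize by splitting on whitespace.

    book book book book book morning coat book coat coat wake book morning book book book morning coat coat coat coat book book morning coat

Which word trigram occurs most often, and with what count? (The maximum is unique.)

"book book book", 4 times

Trigram frequencies (highest first):
  book book book: 4
  book book morning: 3
  book morning coat: 3
  coat coat coat: 2
  morning coat book: 1
  coat book coat: 1
  … (9 more, each ≤ 1)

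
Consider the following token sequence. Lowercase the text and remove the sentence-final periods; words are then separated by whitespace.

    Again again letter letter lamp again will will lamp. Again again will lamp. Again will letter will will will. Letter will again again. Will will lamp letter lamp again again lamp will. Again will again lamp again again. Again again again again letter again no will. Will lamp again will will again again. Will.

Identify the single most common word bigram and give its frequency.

"again again", 10 times

Bigram frequencies (highest first):
  again again: 10
  again will: 7
  lamp again: 6
  will will: 6
  will lamp: 4
  will again: 4
  … (11 more, each ≤ 2)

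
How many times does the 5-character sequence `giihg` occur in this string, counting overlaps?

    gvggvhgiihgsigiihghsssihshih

2

Sliding a length-5 window over the 28 characters (24 positions):
  position 7–11: giihg
  position 14–18: giihg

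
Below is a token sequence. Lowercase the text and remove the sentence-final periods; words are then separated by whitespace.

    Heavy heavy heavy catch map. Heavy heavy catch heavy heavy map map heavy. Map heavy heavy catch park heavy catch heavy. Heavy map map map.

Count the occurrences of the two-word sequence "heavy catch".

4

Scanning the 24 overlapping bigram windows for "heavy catch":
  position 3–4: heavy catch
  position 7–8: heavy catch
  position 16–17: heavy catch
  position 19–20: heavy catch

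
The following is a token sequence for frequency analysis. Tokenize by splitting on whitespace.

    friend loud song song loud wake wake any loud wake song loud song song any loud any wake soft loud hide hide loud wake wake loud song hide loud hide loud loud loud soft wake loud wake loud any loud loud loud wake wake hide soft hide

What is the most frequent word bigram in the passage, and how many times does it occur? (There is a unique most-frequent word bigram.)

Bigram frequencies (highest first):
  loud wake: 5
  loud loud: 4
  loud song: 3
  wake wake: 3
  any loud: 3
  hide loud: 3
  … (19 more, each ≤ 3)

"loud wake", 5 times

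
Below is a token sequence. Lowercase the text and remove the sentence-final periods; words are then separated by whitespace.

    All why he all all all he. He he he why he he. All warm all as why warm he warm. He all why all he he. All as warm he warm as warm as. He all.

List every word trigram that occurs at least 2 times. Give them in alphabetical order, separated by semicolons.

all he he; he he all; he he he; warm he warm

Trigram counts meeting the condition (at least 2 times):
  all he he: 2
  he he all: 2
  he he he: 2
  warm he warm: 2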